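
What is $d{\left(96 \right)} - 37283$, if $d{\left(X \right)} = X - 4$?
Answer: $-37191$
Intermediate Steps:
$d{\left(X \right)} = -4 + X$
$d{\left(96 \right)} - 37283 = \left(-4 + 96\right) - 37283 = 92 - 37283 = -37191$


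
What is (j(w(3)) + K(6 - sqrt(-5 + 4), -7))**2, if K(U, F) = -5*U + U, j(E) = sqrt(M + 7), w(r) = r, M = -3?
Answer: 468 - 176*I ≈ 468.0 - 176.0*I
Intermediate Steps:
j(E) = 2 (j(E) = sqrt(-3 + 7) = sqrt(4) = 2)
K(U, F) = -4*U
(j(w(3)) + K(6 - sqrt(-5 + 4), -7))**2 = (2 - 4*(6 - sqrt(-5 + 4)))**2 = (2 - 4*(6 - sqrt(-1)))**2 = (2 - 4*(6 - I))**2 = (2 + (-24 + 4*I))**2 = (-22 + 4*I)**2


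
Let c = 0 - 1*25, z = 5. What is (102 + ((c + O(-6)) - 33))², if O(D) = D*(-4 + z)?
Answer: 1444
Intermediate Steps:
O(D) = D (O(D) = D*(-4 + 5) = D*1 = D)
c = -25 (c = 0 - 25 = -25)
(102 + ((c + O(-6)) - 33))² = (102 + ((-25 - 6) - 33))² = (102 + (-31 - 33))² = (102 - 64)² = 38² = 1444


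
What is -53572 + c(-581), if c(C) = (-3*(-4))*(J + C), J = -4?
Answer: -60592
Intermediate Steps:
c(C) = -48 + 12*C (c(C) = (-3*(-4))*(-4 + C) = 12*(-4 + C) = -48 + 12*C)
-53572 + c(-581) = -53572 + (-48 + 12*(-581)) = -53572 + (-48 - 6972) = -53572 - 7020 = -60592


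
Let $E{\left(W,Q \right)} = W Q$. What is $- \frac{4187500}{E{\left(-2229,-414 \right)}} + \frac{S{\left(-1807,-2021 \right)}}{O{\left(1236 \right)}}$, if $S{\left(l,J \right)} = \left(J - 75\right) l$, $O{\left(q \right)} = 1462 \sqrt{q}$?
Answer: $- \frac{2093750}{461403} + \frac{946868 \sqrt{309}}{225879} \approx 69.15$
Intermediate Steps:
$S{\left(l,J \right)} = l \left(-75 + J\right)$ ($S{\left(l,J \right)} = \left(-75 + J\right) l = l \left(-75 + J\right)$)
$E{\left(W,Q \right)} = Q W$
$- \frac{4187500}{E{\left(-2229,-414 \right)}} + \frac{S{\left(-1807,-2021 \right)}}{O{\left(1236 \right)}} = - \frac{4187500}{\left(-414\right) \left(-2229\right)} + \frac{\left(-1807\right) \left(-75 - 2021\right)}{1462 \sqrt{1236}} = - \frac{4187500}{922806} + \frac{\left(-1807\right) \left(-2096\right)}{1462 \cdot 2 \sqrt{309}} = \left(-4187500\right) \frac{1}{922806} + \frac{3787472}{2924 \sqrt{309}} = - \frac{2093750}{461403} + 3787472 \frac{\sqrt{309}}{903516} = - \frac{2093750}{461403} + \frac{946868 \sqrt{309}}{225879}$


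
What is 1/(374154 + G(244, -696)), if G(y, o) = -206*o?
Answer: 1/517530 ≈ 1.9323e-6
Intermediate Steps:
1/(374154 + G(244, -696)) = 1/(374154 - 206*(-696)) = 1/(374154 + 143376) = 1/517530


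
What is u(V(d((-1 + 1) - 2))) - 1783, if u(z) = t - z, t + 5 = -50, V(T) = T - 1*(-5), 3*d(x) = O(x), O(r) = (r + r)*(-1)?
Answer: -5533/3 ≈ -1844.3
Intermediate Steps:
O(r) = -2*r (O(r) = (2*r)*(-1) = -2*r)
d(x) = -2*x/3 (d(x) = (-2*x)/3 = -2*x/3)
V(T) = 5 + T (V(T) = T + 5 = 5 + T)
t = -55 (t = -5 - 50 = -55)
u(z) = -55 - z
u(V(d((-1 + 1) - 2))) - 1783 = (-55 - (5 - 2*((-1 + 1) - 2)/3)) - 1783 = (-55 - (5 - 2*(0 - 2)/3)) - 1783 = (-55 - (5 - ⅔*(-2))) - 1783 = (-55 - (5 + 4/3)) - 1783 = (-55 - 1*19/3) - 1783 = (-55 - 19/3) - 1783 = -184/3 - 1783 = -5533/3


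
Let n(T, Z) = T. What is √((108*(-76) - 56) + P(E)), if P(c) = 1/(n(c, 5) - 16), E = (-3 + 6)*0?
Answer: 5*I*√5289/4 ≈ 90.907*I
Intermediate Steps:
E = 0 (E = 3*0 = 0)
P(c) = 1/(-16 + c) (P(c) = 1/(c - 16) = 1/(-16 + c))
√((108*(-76) - 56) + P(E)) = √((108*(-76) - 56) + 1/(-16 + 0)) = √((-8208 - 56) + 1/(-16)) = √(-8264 - 1/16) = √(-132225/16) = 5*I*√5289/4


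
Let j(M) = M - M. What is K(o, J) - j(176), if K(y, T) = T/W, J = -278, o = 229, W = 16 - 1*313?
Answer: 278/297 ≈ 0.93603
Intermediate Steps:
W = -297 (W = 16 - 313 = -297)
j(M) = 0
K(y, T) = -T/297 (K(y, T) = T/(-297) = T*(-1/297) = -T/297)
K(o, J) - j(176) = -1/297*(-278) - 1*0 = 278/297 + 0 = 278/297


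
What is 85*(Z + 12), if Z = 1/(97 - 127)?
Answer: 6103/6 ≈ 1017.2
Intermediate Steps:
Z = -1/30 (Z = 1/(-30) = -1/30 ≈ -0.033333)
85*(Z + 12) = 85*(-1/30 + 12) = 85*(359/30) = 6103/6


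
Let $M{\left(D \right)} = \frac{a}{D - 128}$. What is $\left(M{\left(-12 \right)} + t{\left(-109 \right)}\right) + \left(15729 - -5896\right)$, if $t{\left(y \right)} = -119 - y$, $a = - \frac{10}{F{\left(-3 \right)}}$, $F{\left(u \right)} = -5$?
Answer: $\frac{1513049}{70} \approx 21615.0$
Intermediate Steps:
$a = 2$ ($a = - \frac{10}{-5} = \left(-10\right) \left(- \frac{1}{5}\right) = 2$)
$M{\left(D \right)} = \frac{2}{-128 + D}$ ($M{\left(D \right)} = \frac{2}{D - 128} = \frac{2}{-128 + D}$)
$\left(M{\left(-12 \right)} + t{\left(-109 \right)}\right) + \left(15729 - -5896\right) = \left(\frac{2}{-128 - 12} - 10\right) + \left(15729 - -5896\right) = \left(\frac{2}{-140} + \left(-119 + 109\right)\right) + \left(15729 + 5896\right) = \left(2 \left(- \frac{1}{140}\right) - 10\right) + 21625 = \left(- \frac{1}{70} - 10\right) + 21625 = - \frac{701}{70} + 21625 = \frac{1513049}{70}$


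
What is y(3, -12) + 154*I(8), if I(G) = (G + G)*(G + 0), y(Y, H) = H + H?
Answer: 19688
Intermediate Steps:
y(Y, H) = 2*H
I(G) = 2*G**2 (I(G) = (2*G)*G = 2*G**2)
y(3, -12) + 154*I(8) = 2*(-12) + 154*(2*8**2) = -24 + 154*(2*64) = -24 + 154*128 = -24 + 19712 = 19688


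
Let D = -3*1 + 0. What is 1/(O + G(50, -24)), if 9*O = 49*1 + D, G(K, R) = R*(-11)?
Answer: 9/2422 ≈ 0.0037159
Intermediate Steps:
D = -3 (D = -3 + 0 = -3)
G(K, R) = -11*R
O = 46/9 (O = (49*1 - 3)/9 = (49 - 3)/9 = (⅑)*46 = 46/9 ≈ 5.1111)
1/(O + G(50, -24)) = 1/(46/9 - 11*(-24)) = 1/(46/9 + 264) = 1/(2422/9) = 9/2422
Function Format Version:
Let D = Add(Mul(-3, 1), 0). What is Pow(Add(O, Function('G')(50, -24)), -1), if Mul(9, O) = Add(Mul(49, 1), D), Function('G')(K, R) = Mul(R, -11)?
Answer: Rational(9, 2422) ≈ 0.0037159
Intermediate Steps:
D = -3 (D = Add(-3, 0) = -3)
Function('G')(K, R) = Mul(-11, R)
O = Rational(46, 9) (O = Mul(Rational(1, 9), Add(Mul(49, 1), -3)) = Mul(Rational(1, 9), Add(49, -3)) = Mul(Rational(1, 9), 46) = Rational(46, 9) ≈ 5.1111)
Pow(Add(O, Function('G')(50, -24)), -1) = Pow(Add(Rational(46, 9), Mul(-11, -24)), -1) = Pow(Add(Rational(46, 9), 264), -1) = Pow(Rational(2422, 9), -1) = Rational(9, 2422)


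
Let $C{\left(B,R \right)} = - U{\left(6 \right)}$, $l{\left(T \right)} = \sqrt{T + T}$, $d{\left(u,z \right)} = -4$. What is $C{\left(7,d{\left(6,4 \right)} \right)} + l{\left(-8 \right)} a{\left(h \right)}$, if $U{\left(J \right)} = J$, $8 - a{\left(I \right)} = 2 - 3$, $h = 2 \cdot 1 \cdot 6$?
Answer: $-6 + 36 i \approx -6.0 + 36.0 i$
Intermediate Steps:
$h = 12$ ($h = 2 \cdot 6 = 12$)
$a{\left(I \right)} = 9$ ($a{\left(I \right)} = 8 - \left(2 - 3\right) = 8 - -1 = 8 + 1 = 9$)
$l{\left(T \right)} = \sqrt{2} \sqrt{T}$ ($l{\left(T \right)} = \sqrt{2 T} = \sqrt{2} \sqrt{T}$)
$C{\left(B,R \right)} = -6$ ($C{\left(B,R \right)} = \left(-1\right) 6 = -6$)
$C{\left(7,d{\left(6,4 \right)} \right)} + l{\left(-8 \right)} a{\left(h \right)} = -6 + \sqrt{2} \sqrt{-8} \cdot 9 = -6 + \sqrt{2} \cdot 2 i \sqrt{2} \cdot 9 = -6 + 4 i 9 = -6 + 36 i$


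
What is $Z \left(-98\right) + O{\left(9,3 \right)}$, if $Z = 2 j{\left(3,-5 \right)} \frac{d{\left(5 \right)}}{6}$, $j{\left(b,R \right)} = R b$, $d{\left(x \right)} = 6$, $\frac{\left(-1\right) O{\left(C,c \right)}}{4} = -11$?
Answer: $2984$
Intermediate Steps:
$O{\left(C,c \right)} = 44$ ($O{\left(C,c \right)} = \left(-4\right) \left(-11\right) = 44$)
$Z = -30$ ($Z = 2 \left(\left(-5\right) 3\right) \frac{6}{6} = 2 \left(-15\right) 6 \cdot \frac{1}{6} = \left(-30\right) 1 = -30$)
$Z \left(-98\right) + O{\left(9,3 \right)} = \left(-30\right) \left(-98\right) + 44 = 2940 + 44 = 2984$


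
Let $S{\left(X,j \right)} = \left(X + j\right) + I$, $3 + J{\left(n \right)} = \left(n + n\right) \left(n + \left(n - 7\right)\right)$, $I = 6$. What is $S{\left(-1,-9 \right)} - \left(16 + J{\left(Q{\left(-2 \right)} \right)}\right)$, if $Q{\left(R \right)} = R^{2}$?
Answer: $-25$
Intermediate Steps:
$J{\left(n \right)} = -3 + 2 n \left(-7 + 2 n\right)$ ($J{\left(n \right)} = -3 + \left(n + n\right) \left(n + \left(n - 7\right)\right) = -3 + 2 n \left(n + \left(n - 7\right)\right) = -3 + 2 n \left(n + \left(-7 + n\right)\right) = -3 + 2 n \left(-7 + 2 n\right)$)
$S{\left(X,j \right)} = 6 + X + j$ ($S{\left(X,j \right)} = \left(X + j\right) + 6 = 6 + X + j$)
$S{\left(-1,-9 \right)} - \left(16 + J{\left(Q{\left(-2 \right)} \right)}\right) = \left(6 - 1 - 9\right) - \left(13 - 56 + 64\right) = -4 - \left(13 - 56 + 64\right) = -4 - \left(-43 + 64\right) = -4 - 21 = -25$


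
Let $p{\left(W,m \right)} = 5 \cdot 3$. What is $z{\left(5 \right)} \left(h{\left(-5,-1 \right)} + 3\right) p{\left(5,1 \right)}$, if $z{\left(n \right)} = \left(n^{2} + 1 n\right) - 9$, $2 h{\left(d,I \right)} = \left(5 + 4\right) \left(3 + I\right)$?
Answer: $3780$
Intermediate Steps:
$p{\left(W,m \right)} = 15$
$h{\left(d,I \right)} = \frac{27}{2} + \frac{9 I}{2}$ ($h{\left(d,I \right)} = \frac{\left(5 + 4\right) \left(3 + I\right)}{2} = \frac{9 \left(3 + I\right)}{2} = \frac{27 + 9 I}{2} = \frac{27}{2} + \frac{9 I}{2}$)
$z{\left(n \right)} = -9 + n + n^{2}$ ($z{\left(n \right)} = \left(n^{2} + n\right) - 9 = \left(n + n^{2}\right) - 9 = -9 + n + n^{2}$)
$z{\left(5 \right)} \left(h{\left(-5,-1 \right)} + 3\right) p{\left(5,1 \right)} = \left(-9 + 5 + 5^{2}\right) \left(\left(\frac{27}{2} + \frac{9}{2} \left(-1\right)\right) + 3\right) 15 = \left(-9 + 5 + 25\right) \left(\left(\frac{27}{2} - \frac{9}{2}\right) + 3\right) 15 = 21 \left(9 + 3\right) 15 = 21 \cdot 12 \cdot 15 = 252 \cdot 15 = 3780$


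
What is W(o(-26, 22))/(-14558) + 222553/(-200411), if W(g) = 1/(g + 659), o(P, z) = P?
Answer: -2050873721753/1846830252954 ≈ -1.1105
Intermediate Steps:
W(g) = 1/(659 + g)
W(o(-26, 22))/(-14558) + 222553/(-200411) = 1/((659 - 26)*(-14558)) + 222553/(-200411) = -1/14558/633 + 222553*(-1/200411) = (1/633)*(-1/14558) - 222553/200411 = -1/9215214 - 222553/200411 = -2050873721753/1846830252954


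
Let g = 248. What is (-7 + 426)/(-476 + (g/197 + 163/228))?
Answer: -18819804/21291361 ≈ -0.88392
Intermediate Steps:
(-7 + 426)/(-476 + (g/197 + 163/228)) = (-7 + 426)/(-476 + (248/197 + 163/228)) = 419/(-476 + (248*(1/197) + 163*(1/228))) = 419/(-476 + (248/197 + 163/228)) = 419/(-476 + 88655/44916) = 419/(-21291361/44916) = 419*(-44916/21291361) = -18819804/21291361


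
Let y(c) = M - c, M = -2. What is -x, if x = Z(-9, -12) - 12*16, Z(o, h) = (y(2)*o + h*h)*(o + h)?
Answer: 3972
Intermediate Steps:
y(c) = -2 - c
Z(o, h) = (h + o)*(h² - 4*o) (Z(o, h) = ((-2 - 1*2)*o + h*h)*(o + h) = ((-2 - 2)*o + h²)*(h + o) = (-4*o + h²)*(h + o) = (h² - 4*o)*(h + o) = (h + o)*(h² - 4*o))
x = -3972 (x = ((-12)³ - 4*(-9)² - 9*(-12)² - 4*(-12)*(-9)) - 12*16 = (-1728 - 4*81 - 9*144 - 432) - 192 = (-1728 - 324 - 1296 - 432) - 192 = -3780 - 192 = -3972)
-x = -1*(-3972) = 3972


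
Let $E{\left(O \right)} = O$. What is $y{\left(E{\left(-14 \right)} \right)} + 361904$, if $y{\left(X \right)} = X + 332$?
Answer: $362222$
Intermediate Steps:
$y{\left(X \right)} = 332 + X$
$y{\left(E{\left(-14 \right)} \right)} + 361904 = \left(332 - 14\right) + 361904 = 318 + 361904 = 362222$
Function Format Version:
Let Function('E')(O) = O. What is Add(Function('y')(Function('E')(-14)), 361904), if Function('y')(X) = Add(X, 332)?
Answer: 362222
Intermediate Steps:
Function('y')(X) = Add(332, X)
Add(Function('y')(Function('E')(-14)), 361904) = Add(Add(332, -14), 361904) = Add(318, 361904) = 362222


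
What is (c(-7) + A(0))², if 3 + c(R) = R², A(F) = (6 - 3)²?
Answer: 3025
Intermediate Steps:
A(F) = 9 (A(F) = 3² = 9)
c(R) = -3 + R²
(c(-7) + A(0))² = ((-3 + (-7)²) + 9)² = ((-3 + 49) + 9)² = (46 + 9)² = 55² = 3025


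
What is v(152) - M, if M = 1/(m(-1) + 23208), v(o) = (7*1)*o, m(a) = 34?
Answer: 24729487/23242 ≈ 1064.0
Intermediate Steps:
v(o) = 7*o
M = 1/23242 (M = 1/(34 + 23208) = 1/23242 ≈ 4.3026e-5)
v(152) - M = 7*152 - 1*1/23242 = 1064 - 1/23242 = 24729487/23242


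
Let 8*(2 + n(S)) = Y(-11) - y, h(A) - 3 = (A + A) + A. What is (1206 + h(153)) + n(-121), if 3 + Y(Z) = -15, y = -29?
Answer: 13339/8 ≈ 1667.4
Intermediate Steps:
h(A) = 3 + 3*A (h(A) = 3 + ((A + A) + A) = 3 + (2*A + A) = 3 + 3*A)
Y(Z) = -18 (Y(Z) = -3 - 15 = -18)
n(S) = -5/8 (n(S) = -2 + (-18 - 1*(-29))/8 = -2 + (-18 + 29)/8 = -2 + (⅛)*11 = -2 + 11/8 = -5/8)
(1206 + h(153)) + n(-121) = (1206 + (3 + 3*153)) - 5/8 = (1206 + (3 + 459)) - 5/8 = (1206 + 462) - 5/8 = 1668 - 5/8 = 13339/8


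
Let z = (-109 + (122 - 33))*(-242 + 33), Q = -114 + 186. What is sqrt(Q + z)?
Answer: 2*sqrt(1063) ≈ 65.207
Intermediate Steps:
Q = 72
z = 4180 (z = (-109 + 89)*(-209) = -20*(-209) = 4180)
sqrt(Q + z) = sqrt(72 + 4180) = sqrt(4252) = 2*sqrt(1063)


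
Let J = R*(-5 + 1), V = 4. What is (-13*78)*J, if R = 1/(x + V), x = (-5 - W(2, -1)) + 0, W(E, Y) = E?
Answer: -1352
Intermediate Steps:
x = -7 (x = (-5 - 1*2) + 0 = (-5 - 2) + 0 = -7 + 0 = -7)
R = -⅓ (R = 1/(-7 + 4) = 1/(-3) = -⅓ ≈ -0.33333)
J = 4/3 (J = -(-5 + 1)/3 = -⅓*(-4) = 4/3 ≈ 1.3333)
(-13*78)*J = -13*78*(4/3) = -1014*4/3 = -1352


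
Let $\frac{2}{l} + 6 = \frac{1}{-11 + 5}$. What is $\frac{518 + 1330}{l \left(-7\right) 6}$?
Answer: $\frac{407}{3} \approx 135.67$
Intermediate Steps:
$l = - \frac{12}{37}$ ($l = \frac{2}{-6 + \frac{1}{-11 + 5}} = \frac{2}{-6 + \frac{1}{-6}} = \frac{2}{-6 - \frac{1}{6}} = \frac{2}{- \frac{37}{6}} = 2 \left(- \frac{6}{37}\right) = - \frac{12}{37} \approx -0.32432$)
$\frac{518 + 1330}{l \left(-7\right) 6} = \frac{518 + 1330}{\left(- \frac{12}{37}\right) \left(-7\right) 6} = \frac{1848}{\frac{84}{37} \cdot 6} = \frac{1848}{\frac{504}{37}} = 1848 \cdot \frac{37}{504} = \frac{407}{3}$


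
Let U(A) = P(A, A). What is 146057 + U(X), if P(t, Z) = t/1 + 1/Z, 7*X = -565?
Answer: 577336161/3955 ≈ 1.4598e+5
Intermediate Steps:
X = -565/7 (X = (⅐)*(-565) = -565/7 ≈ -80.714)
P(t, Z) = t + 1/Z (P(t, Z) = t*1 + 1/Z = t + 1/Z)
U(A) = A + 1/A
146057 + U(X) = 146057 + (-565/7 + 1/(-565/7)) = 146057 + (-565/7 - 7/565) = 146057 - 319274/3955 = 577336161/3955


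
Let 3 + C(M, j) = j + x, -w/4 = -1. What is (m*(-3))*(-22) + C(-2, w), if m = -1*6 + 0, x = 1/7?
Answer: -2764/7 ≈ -394.86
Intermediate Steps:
x = ⅐ ≈ 0.14286
w = 4 (w = -4*(-1) = 4)
m = -6 (m = -6 + 0 = -6)
C(M, j) = -20/7 + j (C(M, j) = -3 + (j + ⅐) = -3 + (⅐ + j) = -20/7 + j)
(m*(-3))*(-22) + C(-2, w) = -6*(-3)*(-22) + (-20/7 + 4) = 18*(-22) + 8/7 = -396 + 8/7 = -2764/7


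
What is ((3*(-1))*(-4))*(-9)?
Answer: -108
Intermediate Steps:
((3*(-1))*(-4))*(-9) = -3*(-4)*(-9) = 12*(-9) = -108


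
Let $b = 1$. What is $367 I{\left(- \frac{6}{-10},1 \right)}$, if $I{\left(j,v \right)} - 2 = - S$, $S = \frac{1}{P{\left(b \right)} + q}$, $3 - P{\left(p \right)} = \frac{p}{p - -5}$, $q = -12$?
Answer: $\frac{42572}{55} \approx 774.04$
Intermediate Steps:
$P{\left(p \right)} = 3 - \frac{p}{5 + p}$ ($P{\left(p \right)} = 3 - \frac{p}{p - -5} = 3 - \frac{p}{p + 5} = 3 - \frac{p}{5 + p}$)
$S = - \frac{6}{55}$ ($S = \frac{1}{\frac{15 + 2 \cdot 1}{5 + 1} - 12} = \frac{1}{\frac{15 + 2}{6} - 12} = \frac{1}{\frac{1}{6} \cdot 17 - 12} = \frac{1}{\frac{17}{6} - 12} = \frac{1}{- \frac{55}{6}} = - \frac{6}{55} \approx -0.10909$)
$I{\left(j,v \right)} = \frac{116}{55}$ ($I{\left(j,v \right)} = 2 - - \frac{6}{55} = 2 + \frac{6}{55} = \frac{116}{55}$)
$367 I{\left(- \frac{6}{-10},1 \right)} = 367 \cdot \frac{116}{55} = \frac{42572}{55}$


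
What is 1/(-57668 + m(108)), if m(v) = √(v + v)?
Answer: -14417/831399502 - 3*√6/1662799004 ≈ -1.7345e-5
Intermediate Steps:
m(v) = √2*√v (m(v) = √(2*v) = √2*√v)
1/(-57668 + m(108)) = 1/(-57668 + √2*√108) = 1/(-57668 + √2*(6*√3)) = 1/(-57668 + 6*√6)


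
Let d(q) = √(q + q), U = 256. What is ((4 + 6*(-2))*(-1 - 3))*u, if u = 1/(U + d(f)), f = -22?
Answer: 2048/16395 - 16*I*√11/16395 ≈ 0.12492 - 0.0032367*I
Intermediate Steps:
d(q) = √2*√q (d(q) = √(2*q) = √2*√q)
u = 1/(256 + 2*I*√11) (u = 1/(256 + √2*√(-22)) = 1/(256 + √2*(I*√22)) = 1/(256 + 2*I*√11) ≈ 0.0039036 - 0.00010115*I)
((4 + 6*(-2))*(-1 - 3))*u = ((4 + 6*(-2))*(-1 - 3))*(64/16395 - I*√11/32790) = ((4 - 12)*(-4))*(64/16395 - I*√11/32790) = (-8*(-4))*(64/16395 - I*√11/32790) = 32*(64/16395 - I*√11/32790) = 2048/16395 - 16*I*√11/16395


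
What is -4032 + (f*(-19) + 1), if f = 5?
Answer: -4126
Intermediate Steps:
-4032 + (f*(-19) + 1) = -4032 + (5*(-19) + 1) = -4032 + (-95 + 1) = -4032 - 94 = -4126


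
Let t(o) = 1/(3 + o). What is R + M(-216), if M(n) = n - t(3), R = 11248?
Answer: 66191/6 ≈ 11032.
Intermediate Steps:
M(n) = -⅙ + n (M(n) = n - 1/(3 + 3) = n - 1/6 = n - 1*⅙ = n - ⅙ = -⅙ + n)
R + M(-216) = 11248 + (-⅙ - 216) = 11248 - 1297/6 = 66191/6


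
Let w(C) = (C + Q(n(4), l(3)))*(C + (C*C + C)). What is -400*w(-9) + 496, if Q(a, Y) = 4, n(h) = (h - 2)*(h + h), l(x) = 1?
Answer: 126496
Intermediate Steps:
n(h) = 2*h*(-2 + h) (n(h) = (-2 + h)*(2*h) = 2*h*(-2 + h))
w(C) = (4 + C)*(C² + 2*C) (w(C) = (C + 4)*(C + (C*C + C)) = (4 + C)*(C + (C² + C)) = (4 + C)*(C + (C + C²)) = (4 + C)*(C² + 2*C))
-400*w(-9) + 496 = -(-3600)*(8 + (-9)² + 6*(-9)) + 496 = -(-3600)*(8 + 81 - 54) + 496 = -(-3600)*35 + 496 = -400*(-315) + 496 = 126000 + 496 = 126496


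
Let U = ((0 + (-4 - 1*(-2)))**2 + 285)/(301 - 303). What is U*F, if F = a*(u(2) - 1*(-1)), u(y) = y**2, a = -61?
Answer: 88145/2 ≈ 44073.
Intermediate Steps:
U = -289/2 (U = ((0 + (-4 + 2))**2 + 285)/(-2) = ((0 - 2)**2 + 285)*(-1/2) = ((-2)**2 + 285)*(-1/2) = (4 + 285)*(-1/2) = 289*(-1/2) = -289/2 ≈ -144.50)
F = -305 (F = -61*(2**2 - 1*(-1)) = -61*(4 + 1) = -61*5 = -305)
U*F = -289/2*(-305) = 88145/2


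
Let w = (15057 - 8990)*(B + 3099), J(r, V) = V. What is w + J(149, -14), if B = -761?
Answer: 14184632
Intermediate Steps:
w = 14184646 (w = (15057 - 8990)*(-761 + 3099) = 6067*2338 = 14184646)
w + J(149, -14) = 14184646 - 14 = 14184632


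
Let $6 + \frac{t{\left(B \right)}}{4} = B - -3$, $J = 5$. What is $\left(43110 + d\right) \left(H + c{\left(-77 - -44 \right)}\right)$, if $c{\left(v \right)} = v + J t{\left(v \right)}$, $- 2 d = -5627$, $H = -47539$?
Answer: $-2217737662$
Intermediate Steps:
$t{\left(B \right)} = -12 + 4 B$ ($t{\left(B \right)} = -24 + 4 \left(B - -3\right) = -24 + 4 \left(B + 3\right) = -24 + 4 \left(3 + B\right) = -24 + \left(12 + 4 B\right) = -12 + 4 B$)
$d = \frac{5627}{2}$ ($d = \left(- \frac{1}{2}\right) \left(-5627\right) = \frac{5627}{2} \approx 2813.5$)
$c{\left(v \right)} = -60 + 21 v$ ($c{\left(v \right)} = v + 5 \left(-12 + 4 v\right) = v + \left(-60 + 20 v\right) = -60 + 21 v$)
$\left(43110 + d\right) \left(H + c{\left(-77 - -44 \right)}\right) = \left(43110 + \frac{5627}{2}\right) \left(-47539 + \left(-60 + 21 \left(-77 - -44\right)\right)\right) = \frac{91847 \left(-47539 + \left(-60 + 21 \left(-77 + 44\right)\right)\right)}{2} = \frac{91847 \left(-47539 + \left(-60 + 21 \left(-33\right)\right)\right)}{2} = \frac{91847 \left(-47539 - 753\right)}{2} = \frac{91847}{2} \left(-48292\right) = -2217737662$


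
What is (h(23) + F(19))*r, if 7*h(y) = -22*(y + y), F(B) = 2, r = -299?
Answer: 298402/7 ≈ 42629.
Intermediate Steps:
h(y) = -44*y/7 (h(y) = (-22*(y + y))/7 = (-44*y)/7 = -44*y/7)
(h(23) + F(19))*r = (-44/7*23 + 2)*(-299) = (-1012/7 + 2)*(-299) = -998/7*(-299) = 298402/7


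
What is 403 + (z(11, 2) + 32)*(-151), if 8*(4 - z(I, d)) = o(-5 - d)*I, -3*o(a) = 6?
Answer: -21793/4 ≈ -5448.3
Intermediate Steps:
o(a) = -2 (o(a) = -⅓*6 = -2)
z(I, d) = 4 + I/4 (z(I, d) = 4 - (-1)*I/4 = 4 + I/4)
403 + (z(11, 2) + 32)*(-151) = 403 + ((4 + (¼)*11) + 32)*(-151) = 403 + ((4 + 11/4) + 32)*(-151) = 403 + (27/4 + 32)*(-151) = 403 + (155/4)*(-151) = 403 - 23405/4 = -21793/4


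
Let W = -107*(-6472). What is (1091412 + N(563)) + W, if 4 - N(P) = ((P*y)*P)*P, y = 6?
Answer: -1068937362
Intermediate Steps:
N(P) = 4 - 6*P³ (N(P) = 4 - (P*6)*P*P = 4 - (6*P)*P*P = 4 - 6*P²*P = 4 - 6*P³)
W = 692504
(1091412 + N(563)) + W = (1091412 + (4 - 6*563³)) + 692504 = (1091412 + (4 - 6*178453547)) + 692504 = (1091412 + (4 - 1070721282)) + 692504 = (1091412 - 1070721278) + 692504 = -1069629866 + 692504 = -1068937362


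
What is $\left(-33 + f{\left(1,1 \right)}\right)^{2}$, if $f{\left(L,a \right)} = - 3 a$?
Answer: $1296$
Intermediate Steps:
$\left(-33 + f{\left(1,1 \right)}\right)^{2} = \left(-33 - 3\right)^{2} = \left(-36\right)^{2} = 1296$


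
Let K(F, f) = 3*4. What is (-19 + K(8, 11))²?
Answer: 49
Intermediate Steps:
K(F, f) = 12
(-19 + K(8, 11))² = (-19 + 12)² = (-7)² = 49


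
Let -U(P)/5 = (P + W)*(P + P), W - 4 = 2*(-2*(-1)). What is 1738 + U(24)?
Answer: -5942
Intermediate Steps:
W = 8 (W = 4 + 2*(-2*(-1)) = 4 + 2*2 = 4 + 4 = 8)
U(P) = -10*P*(8 + P) (U(P) = -5*(P + 8)*(P + P) = -5*(8 + P)*2*P = -10*P*(8 + P))
1738 + U(24) = 1738 - 10*24*(8 + 24) = 1738 - 10*24*32 = 1738 - 7680 = -5942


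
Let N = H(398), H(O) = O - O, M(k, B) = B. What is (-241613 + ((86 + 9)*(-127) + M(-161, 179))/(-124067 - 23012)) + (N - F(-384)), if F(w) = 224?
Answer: -35569132237/147079 ≈ -2.4184e+5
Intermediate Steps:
H(O) = 0
N = 0
(-241613 + ((86 + 9)*(-127) + M(-161, 179))/(-124067 - 23012)) + (N - F(-384)) = (-241613 + ((86 + 9)*(-127) + 179)/(-124067 - 23012)) + (0 - 1*224) = (-241613 + (95*(-127) + 179)/(-147079)) + (0 - 224) = (-241613 + (-12065 + 179)*(-1/147079)) - 224 = (-241613 - 11886*(-1/147079)) - 224 = (-241613 + 11886/147079) - 224 = -35536186541/147079 - 224 = -35569132237/147079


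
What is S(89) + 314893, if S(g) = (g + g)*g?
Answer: 330735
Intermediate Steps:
S(g) = 2*g**2 (S(g) = (2*g)*g = 2*g**2)
S(89) + 314893 = 2*89**2 + 314893 = 2*7921 + 314893 = 15842 + 314893 = 330735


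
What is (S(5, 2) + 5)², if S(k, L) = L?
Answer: 49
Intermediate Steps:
(S(5, 2) + 5)² = (2 + 5)² = 7² = 49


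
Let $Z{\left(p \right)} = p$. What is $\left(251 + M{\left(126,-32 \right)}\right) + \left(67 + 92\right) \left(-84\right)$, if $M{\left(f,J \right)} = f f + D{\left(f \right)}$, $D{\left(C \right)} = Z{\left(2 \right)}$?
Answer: $2773$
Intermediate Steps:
$D{\left(C \right)} = 2$
$M{\left(f,J \right)} = 2 + f^{2}$ ($M{\left(f,J \right)} = f f + 2 = f^{2} + 2 = 2 + f^{2}$)
$\left(251 + M{\left(126,-32 \right)}\right) + \left(67 + 92\right) \left(-84\right) = \left(251 + \left(2 + 126^{2}\right)\right) + \left(67 + 92\right) \left(-84\right) = \left(251 + \left(2 + 15876\right)\right) + 159 \left(-84\right) = \left(251 + 15878\right) - 13356 = 16129 - 13356 = 2773$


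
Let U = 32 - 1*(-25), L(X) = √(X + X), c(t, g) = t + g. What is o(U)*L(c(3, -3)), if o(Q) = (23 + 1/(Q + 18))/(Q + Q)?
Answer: 0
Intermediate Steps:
c(t, g) = g + t
L(X) = √2*√X (L(X) = √(2*X) = √2*√X)
U = 57 (U = 32 + 25 = 57)
o(Q) = (23 + 1/(18 + Q))/(2*Q) (o(Q) = (23 + 1/(18 + Q))/((2*Q)) = (23 + 1/(18 + Q))*(1/(2*Q)) = (23 + 1/(18 + Q))/(2*Q))
o(U)*L(c(3, -3)) = ((½)*(415 + 23*57)/(57*(18 + 57)))*(√2*√(-3 + 3)) = ((½)*(1/57)*(415 + 1311)/75)*(√2*√0) = ((½)*(1/57)*(1/75)*1726)*(√2*0) = (863/4275)*0 = 0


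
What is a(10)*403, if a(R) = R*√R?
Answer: 4030*√10 ≈ 12744.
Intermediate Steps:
a(R) = R^(3/2)
a(10)*403 = 10^(3/2)*403 = (10*√10)*403 = 4030*√10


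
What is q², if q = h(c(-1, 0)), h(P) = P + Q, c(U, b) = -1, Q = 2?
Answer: 1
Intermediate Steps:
h(P) = 2 + P (h(P) = P + 2 = 2 + P)
q = 1 (q = 2 - 1 = 1)
q² = 1² = 1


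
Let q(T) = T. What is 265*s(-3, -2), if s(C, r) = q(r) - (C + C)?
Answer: 1060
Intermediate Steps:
s(C, r) = r - 2*C (s(C, r) = r - (C + C) = r - 2*C)
265*s(-3, -2) = 265*(-2 - 2*(-3)) = 265*(-2 + 6) = 265*4 = 1060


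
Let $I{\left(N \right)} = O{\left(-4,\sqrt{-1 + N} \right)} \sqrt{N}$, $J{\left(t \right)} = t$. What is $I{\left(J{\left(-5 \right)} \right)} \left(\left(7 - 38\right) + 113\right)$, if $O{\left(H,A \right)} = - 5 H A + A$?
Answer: $- 1722 \sqrt{30} \approx -9431.8$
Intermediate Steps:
$O{\left(H,A \right)} = A - 5 A H$ ($O{\left(H,A \right)} = - 5 A H + A = A - 5 A H$)
$I{\left(N \right)} = 21 \sqrt{N} \sqrt{-1 + N}$ ($I{\left(N \right)} = \sqrt{-1 + N} \left(1 - -20\right) \sqrt{N} = \sqrt{-1 + N} \left(1 + 20\right) \sqrt{N} = \sqrt{-1 + N} 21 \sqrt{N} = 21 \sqrt{-1 + N} \sqrt{N} = 21 \sqrt{N} \sqrt{-1 + N}$)
$I{\left(J{\left(-5 \right)} \right)} \left(\left(7 - 38\right) + 113\right) = 21 \sqrt{-5} \sqrt{-1 - 5} \left(\left(7 - 38\right) + 113\right) = 21 i \sqrt{5} \sqrt{-6} \left(-31 + 113\right) = 21 i \sqrt{5} i \sqrt{6} \cdot 82 = - 21 \sqrt{30} \cdot 82 = - 1722 \sqrt{30}$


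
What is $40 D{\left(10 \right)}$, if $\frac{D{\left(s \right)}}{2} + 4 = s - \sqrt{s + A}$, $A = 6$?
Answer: $160$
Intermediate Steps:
$D{\left(s \right)} = -8 - 2 \sqrt{6 + s} + 2 s$ ($D{\left(s \right)} = -8 + 2 \left(s - \sqrt{s + 6}\right) = -8 + 2 \left(s - \sqrt{6 + s}\right) = -8 + \left(- 2 \sqrt{6 + s} + 2 s\right) = -8 - 2 \sqrt{6 + s} + 2 s$)
$40 D{\left(10 \right)} = 40 \left(-8 - 2 \sqrt{6 + 10} + 2 \cdot 10\right) = 40 \left(-8 - 2 \sqrt{16} + 20\right) = 40 \left(-8 - 8 + 20\right) = 40 \cdot 4 = 160$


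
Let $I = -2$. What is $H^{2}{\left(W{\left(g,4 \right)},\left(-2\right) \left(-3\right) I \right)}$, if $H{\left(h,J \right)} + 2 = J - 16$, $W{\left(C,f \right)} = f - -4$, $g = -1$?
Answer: $900$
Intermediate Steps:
$W{\left(C,f \right)} = 4 + f$ ($W{\left(C,f \right)} = f + 4 = 4 + f$)
$H{\left(h,J \right)} = -18 + J$ ($H{\left(h,J \right)} = -2 + \left(J - 16\right) = -2 + \left(-16 + J\right) = -18 + J$)
$H^{2}{\left(W{\left(g,4 \right)},\left(-2\right) \left(-3\right) I \right)} = \left(-18 + \left(-2\right) \left(-3\right) \left(-2\right)\right)^{2} = \left(-18 + 6 \left(-2\right)\right)^{2} = \left(-18 - 12\right)^{2} = \left(-30\right)^{2} = 900$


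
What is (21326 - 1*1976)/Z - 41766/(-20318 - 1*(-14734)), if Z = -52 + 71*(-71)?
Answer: 52331919/14219656 ≈ 3.6803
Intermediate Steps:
Z = -5093 (Z = -52 - 5041 = -5093)
(21326 - 1*1976)/Z - 41766/(-20318 - 1*(-14734)) = (21326 - 1*1976)/(-5093) - 41766/(-20318 - 1*(-14734)) = (21326 - 1976)*(-1/5093) - 41766/(-20318 + 14734) = 19350*(-1/5093) - 41766/(-5584) = -19350/5093 - 41766*(-1/5584) = -19350/5093 + 20883/2792 = 52331919/14219656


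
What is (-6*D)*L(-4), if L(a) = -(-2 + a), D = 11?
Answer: -396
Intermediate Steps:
L(a) = 2 - a
(-6*D)*L(-4) = (-6*11)*(2 - 1*(-4)) = -66*(2 + 4) = -66*6 = -396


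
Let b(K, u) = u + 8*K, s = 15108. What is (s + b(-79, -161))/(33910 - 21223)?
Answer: 14315/12687 ≈ 1.1283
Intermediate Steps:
(s + b(-79, -161))/(33910 - 21223) = (15108 + (-161 + 8*(-79)))/(33910 - 21223) = (15108 + (-161 - 632))/12687 = (15108 - 793)*(1/12687) = 14315*(1/12687) = 14315/12687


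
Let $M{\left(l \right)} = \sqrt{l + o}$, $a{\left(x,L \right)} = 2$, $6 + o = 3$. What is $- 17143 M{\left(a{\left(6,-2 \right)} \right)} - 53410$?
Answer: $-53410 - 17143 i \approx -53410.0 - 17143.0 i$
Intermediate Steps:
$o = -3$ ($o = -6 + 3 = -3$)
$M{\left(l \right)} = \sqrt{-3 + l}$ ($M{\left(l \right)} = \sqrt{l - 3} = \sqrt{-3 + l}$)
$- 17143 M{\left(a{\left(6,-2 \right)} \right)} - 53410 = - 17143 \sqrt{-3 + 2} - 53410 = - 17143 \sqrt{-1} - 53410 = - 17143 i - 53410 = -53410 - 17143 i$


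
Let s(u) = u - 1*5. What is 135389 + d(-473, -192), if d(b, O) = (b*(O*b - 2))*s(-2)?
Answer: 300820543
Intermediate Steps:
s(u) = -5 + u (s(u) = u - 5 = -5 + u)
d(b, O) = -7*b*(-2 + O*b) (d(b, O) = (b*(O*b - 2))*(-5 - 2) = (b*(-2 + O*b))*(-7) = -7*b*(-2 + O*b))
135389 + d(-473, -192) = 135389 + 7*(-473)*(2 - 1*(-192)*(-473)) = 135389 + 7*(-473)*(2 - 90816) = 135389 + 7*(-473)*(-90814) = 135389 + 300685154 = 300820543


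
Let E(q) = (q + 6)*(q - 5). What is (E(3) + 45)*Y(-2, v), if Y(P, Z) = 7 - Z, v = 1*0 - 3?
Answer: 270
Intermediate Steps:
v = -3 (v = 0 - 3 = -3)
E(q) = (-5 + q)*(6 + q) (E(q) = (6 + q)*(-5 + q) = (-5 + q)*(6 + q))
(E(3) + 45)*Y(-2, v) = ((-30 + 3 + 3**2) + 45)*(7 - 1*(-3)) = ((-30 + 3 + 9) + 45)*(7 + 3) = (-18 + 45)*10 = 27*10 = 270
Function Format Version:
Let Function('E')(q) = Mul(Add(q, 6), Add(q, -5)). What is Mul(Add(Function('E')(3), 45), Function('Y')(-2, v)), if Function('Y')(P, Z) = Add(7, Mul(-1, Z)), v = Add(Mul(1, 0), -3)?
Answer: 270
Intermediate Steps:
v = -3 (v = Add(0, -3) = -3)
Function('E')(q) = Mul(Add(-5, q), Add(6, q)) (Function('E')(q) = Mul(Add(6, q), Add(-5, q)) = Mul(Add(-5, q), Add(6, q)))
Mul(Add(Function('E')(3), 45), Function('Y')(-2, v)) = Mul(Add(Add(-30, 3, Pow(3, 2)), 45), Add(7, Mul(-1, -3))) = Mul(Add(Add(-30, 3, 9), 45), Add(7, 3)) = Mul(Add(-18, 45), 10) = Mul(27, 10) = 270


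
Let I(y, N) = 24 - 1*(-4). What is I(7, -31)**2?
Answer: 784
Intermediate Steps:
I(y, N) = 28 (I(y, N) = 24 + 4 = 28)
I(7, -31)**2 = 28**2 = 784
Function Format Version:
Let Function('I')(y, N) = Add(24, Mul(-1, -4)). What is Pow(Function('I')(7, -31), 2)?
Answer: 784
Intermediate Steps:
Function('I')(y, N) = 28 (Function('I')(y, N) = Add(24, 4) = 28)
Pow(Function('I')(7, -31), 2) = Pow(28, 2) = 784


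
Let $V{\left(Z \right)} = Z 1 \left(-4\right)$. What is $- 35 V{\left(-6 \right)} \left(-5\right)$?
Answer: $4200$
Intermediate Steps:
$V{\left(Z \right)} = - 4 Z$ ($V{\left(Z \right)} = Z \left(-4\right) = - 4 Z$)
$- 35 V{\left(-6 \right)} \left(-5\right) = - 35 \left(\left(-4\right) \left(-6\right)\right) \left(-5\right) = \left(-35\right) 24 \left(-5\right) = \left(-840\right) \left(-5\right) = 4200$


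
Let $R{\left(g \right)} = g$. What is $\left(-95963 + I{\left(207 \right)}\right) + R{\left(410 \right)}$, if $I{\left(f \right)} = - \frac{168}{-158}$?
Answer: $- \frac{7548603}{79} \approx -95552.0$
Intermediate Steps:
$I{\left(f \right)} = \frac{84}{79}$ ($I{\left(f \right)} = \left(-168\right) \left(- \frac{1}{158}\right) = \frac{84}{79}$)
$\left(-95963 + I{\left(207 \right)}\right) + R{\left(410 \right)} = \left(-95963 + \frac{84}{79}\right) + 410 = - \frac{7580993}{79} + 410 = - \frac{7548603}{79}$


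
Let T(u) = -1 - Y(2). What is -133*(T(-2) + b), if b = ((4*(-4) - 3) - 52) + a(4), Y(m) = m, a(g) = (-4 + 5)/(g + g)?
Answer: 78603/8 ≈ 9825.4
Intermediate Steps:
a(g) = 1/(2*g)
T(u) = -3 (T(u) = -1 - 1*2 = -1 - 2 = -3)
b = -567/8 (b = ((4*(-4) - 3) - 52) + (½)/4 = ((-16 - 3) - 52) + (½)*(¼) = (-19 - 52) + ⅛ = -71 + ⅛ = -567/8 ≈ -70.875)
-133*(T(-2) + b) = -133*(-3 - 567/8) = -133*(-591/8) = 78603/8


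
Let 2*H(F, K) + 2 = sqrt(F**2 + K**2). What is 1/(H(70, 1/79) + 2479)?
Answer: 61860792/153260461675 - 158*sqrt(30580901)/153260461675 ≈ 0.00039793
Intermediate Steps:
H(F, K) = -1 + sqrt(F**2 + K**2)/2
1/(H(70, 1/79) + 2479) = 1/((-1 + sqrt(70**2 + (1/79)**2)/2) + 2479) = 1/((-1 + sqrt(4900 + (1/79)**2)/2) + 2479) = 1/((-1 + sqrt(4900 + 1/6241)/2) + 2479) = 1/((-1 + sqrt(30580901/6241)/2) + 2479) = 1/((-1 + (sqrt(30580901)/79)/2) + 2479) = 1/((-1 + sqrt(30580901)/158) + 2479) = 1/(2478 + sqrt(30580901)/158)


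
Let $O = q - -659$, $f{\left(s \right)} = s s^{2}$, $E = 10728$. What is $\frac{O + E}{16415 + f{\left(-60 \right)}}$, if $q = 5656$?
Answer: $- \frac{17043}{199585} \approx -0.085392$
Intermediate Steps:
$f{\left(s \right)} = s^{3}$
$O = 6315$ ($O = 5656 - -659 = 5656 + 659 = 6315$)
$\frac{O + E}{16415 + f{\left(-60 \right)}} = \frac{6315 + 10728}{16415 + \left(-60\right)^{3}} = \frac{17043}{16415 - 216000} = \frac{17043}{-199585} = 17043 \left(- \frac{1}{199585}\right) = - \frac{17043}{199585}$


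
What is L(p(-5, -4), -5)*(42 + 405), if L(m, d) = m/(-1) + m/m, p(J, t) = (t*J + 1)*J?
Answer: 47382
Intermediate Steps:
p(J, t) = J*(1 + J*t) (p(J, t) = (J*t + 1)*J = (1 + J*t)*J = J*(1 + J*t))
L(m, d) = 1 - m (L(m, d) = m*(-1) + 1 = -m + 1 = 1 - m)
L(p(-5, -4), -5)*(42 + 405) = (1 - (-5)*(1 - 5*(-4)))*(42 + 405) = (1 - (-5)*(1 + 20))*447 = (1 - (-5)*21)*447 = (1 - 1*(-105))*447 = (1 + 105)*447 = 106*447 = 47382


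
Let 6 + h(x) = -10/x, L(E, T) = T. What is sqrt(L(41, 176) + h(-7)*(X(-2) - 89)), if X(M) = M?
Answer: 4*sqrt(37) ≈ 24.331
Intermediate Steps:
h(x) = -6 - 10/x
sqrt(L(41, 176) + h(-7)*(X(-2) - 89)) = sqrt(176 + (-6 - 10/(-7))*(-2 - 89)) = sqrt(176 + (-6 - 10*(-1/7))*(-91)) = sqrt(176 + (-6 + 10/7)*(-91)) = sqrt(176 - 32/7*(-91)) = sqrt(176 + 416) = sqrt(592) = 4*sqrt(37)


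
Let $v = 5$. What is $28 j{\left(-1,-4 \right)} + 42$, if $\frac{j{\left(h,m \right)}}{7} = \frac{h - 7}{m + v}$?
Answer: $-1526$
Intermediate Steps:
$j{\left(h,m \right)} = \frac{7 \left(-7 + h\right)}{5 + m}$ ($j{\left(h,m \right)} = 7 \frac{h - 7}{m + 5} = 7 \frac{-7 + h}{5 + m} = \frac{7 \left(-7 + h\right)}{5 + m}$)
$28 j{\left(-1,-4 \right)} + 42 = 28 \frac{7 \left(-7 - 1\right)}{5 - 4} + 42 = 28 \cdot 7 \cdot 1^{-1} \left(-8\right) + 42 = 28 \cdot 7 \cdot 1 \left(-8\right) + 42 = 28 \left(-56\right) + 42 = -1568 + 42 = -1526$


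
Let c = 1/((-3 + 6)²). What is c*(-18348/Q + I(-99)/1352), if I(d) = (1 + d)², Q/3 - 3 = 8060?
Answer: 1572005/2229786 ≈ 0.70500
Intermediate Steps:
Q = 24189 (Q = 9 + 3*8060 = 9 + 24180 = 24189)
c = ⅑ (c = 1/(3²) = 1/9 = ⅑ ≈ 0.11111)
c*(-18348/Q + I(-99)/1352) = (-18348/24189 + (1 - 99)²/1352)/9 = (-18348*1/24189 + (-98)²*(1/1352))/9 = (-556/733 + 9604*(1/1352))/9 = (-556/733 + 2401/338)/9 = (⅑)*(1572005/247754) = 1572005/2229786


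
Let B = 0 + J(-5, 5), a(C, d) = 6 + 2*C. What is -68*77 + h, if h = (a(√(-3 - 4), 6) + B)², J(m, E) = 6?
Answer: -5120 + 48*I*√7 ≈ -5120.0 + 127.0*I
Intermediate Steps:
B = 6 (B = 0 + 6 = 6)
h = (12 + 2*I*√7)² (h = ((6 + 2*√(-3 - 4)) + 6)² = ((6 + 2*√(-7)) + 6)² = ((6 + 2*(I*√7)) + 6)² = ((6 + 2*I*√7) + 6)² = (12 + 2*I*√7)² ≈ 116.0 + 127.0*I)
-68*77 + h = -68*77 + (116 + 48*I*√7) = -5236 + (116 + 48*I*√7) = -5120 + 48*I*√7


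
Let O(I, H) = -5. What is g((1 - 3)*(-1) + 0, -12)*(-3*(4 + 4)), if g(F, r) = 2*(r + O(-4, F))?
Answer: 816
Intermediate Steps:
g(F, r) = -10 + 2*r (g(F, r) = 2*(r - 5) = 2*(-5 + r) = -10 + 2*r)
g((1 - 3)*(-1) + 0, -12)*(-3*(4 + 4)) = (-10 + 2*(-12))*(-3*(4 + 4)) = (-10 - 24)*(-3*8) = -34*(-24) = 816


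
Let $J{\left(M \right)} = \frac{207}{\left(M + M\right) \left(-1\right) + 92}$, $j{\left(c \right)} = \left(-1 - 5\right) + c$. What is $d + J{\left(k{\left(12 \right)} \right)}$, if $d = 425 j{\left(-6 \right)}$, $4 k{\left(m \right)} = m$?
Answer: $- \frac{438393}{86} \approx -5097.6$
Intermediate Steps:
$k{\left(m \right)} = \frac{m}{4}$
$j{\left(c \right)} = -6 + c$
$J{\left(M \right)} = \frac{207}{92 - 2 M}$ ($J{\left(M \right)} = \frac{207}{2 M \left(-1\right) + 92} = \frac{207}{- 2 M + 92} = \frac{207}{92 - 2 M}$)
$d = -5100$ ($d = 425 \left(-6 - 6\right) = 425 \left(-12\right) = -5100$)
$d + J{\left(k{\left(12 \right)} \right)} = -5100 - \frac{207}{-92 + 2 \cdot \frac{1}{4} \cdot 12} = -5100 - \frac{207}{-92 + 2 \cdot 3} = -5100 - \frac{207}{-92 + 6} = -5100 - \frac{207}{-86} = -5100 - - \frac{207}{86} = -5100 + \frac{207}{86} = - \frac{438393}{86}$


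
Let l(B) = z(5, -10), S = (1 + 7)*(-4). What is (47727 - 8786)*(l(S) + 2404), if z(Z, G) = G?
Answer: 93224754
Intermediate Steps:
S = -32 (S = 8*(-4) = -32)
l(B) = -10
(47727 - 8786)*(l(S) + 2404) = (47727 - 8786)*(-10 + 2404) = 38941*2394 = 93224754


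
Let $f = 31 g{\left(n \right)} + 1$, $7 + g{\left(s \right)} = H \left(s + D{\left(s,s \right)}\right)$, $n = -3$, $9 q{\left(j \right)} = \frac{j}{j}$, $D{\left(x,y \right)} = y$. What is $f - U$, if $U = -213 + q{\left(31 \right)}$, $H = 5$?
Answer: $- \frac{8398}{9} \approx -933.11$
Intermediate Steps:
$q{\left(j \right)} = \frac{1}{9}$ ($q{\left(j \right)} = \frac{j \frac{1}{j}}{9} = \frac{1}{9} \cdot 1 = \frac{1}{9}$)
$g{\left(s \right)} = -7 + 10 s$ ($g{\left(s \right)} = -7 + 5 \left(s + s\right) = -7 + 5 \cdot 2 s = -7 + 10 s$)
$U = - \frac{1916}{9}$ ($U = -213 + \frac{1}{9} = - \frac{1916}{9} \approx -212.89$)
$f = -1146$ ($f = 31 \left(-7 + 10 \left(-3\right)\right) + 1 = 31 \left(-7 - 30\right) + 1 = 31 \left(-37\right) + 1 = -1147 + 1 = -1146$)
$f - U = -1146 - - \frac{1916}{9} = -1146 + \frac{1916}{9} = - \frac{8398}{9}$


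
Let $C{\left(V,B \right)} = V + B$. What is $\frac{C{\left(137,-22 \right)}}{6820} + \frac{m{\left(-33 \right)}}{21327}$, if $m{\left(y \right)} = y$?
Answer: $\frac{148503}{9696676} \approx 0.015315$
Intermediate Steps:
$C{\left(V,B \right)} = B + V$
$\frac{C{\left(137,-22 \right)}}{6820} + \frac{m{\left(-33 \right)}}{21327} = \frac{-22 + 137}{6820} - \frac{33}{21327} = 115 \cdot \frac{1}{6820} - \frac{11}{7109} = \frac{23}{1364} - \frac{11}{7109} = \frac{148503}{9696676}$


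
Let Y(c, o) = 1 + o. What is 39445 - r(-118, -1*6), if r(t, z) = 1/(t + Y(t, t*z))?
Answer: 23311994/591 ≈ 39445.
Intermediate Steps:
r(t, z) = 1/(1 + t + t*z) (r(t, z) = 1/(t + (1 + t*z)) = 1/(1 + t + t*z))
39445 - r(-118, -1*6) = 39445 - 1/(1 - 118 - (-118)*6) = 39445 - 1/(1 - 118 - 118*(-6)) = 39445 - 1/(1 - 118 + 708) = 39445 - 1/591 = 23311994/591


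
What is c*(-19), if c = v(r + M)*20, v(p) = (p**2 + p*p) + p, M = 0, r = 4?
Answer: -13680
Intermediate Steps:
v(p) = p + 2*p**2 (v(p) = (p**2 + p**2) + p = 2*p**2 + p = p + 2*p**2)
c = 720 (c = ((4 + 0)*(1 + 2*(4 + 0)))*20 = (4*(1 + 2*4))*20 = (4*(1 + 8))*20 = (4*9)*20 = 36*20 = 720)
c*(-19) = 720*(-19) = -13680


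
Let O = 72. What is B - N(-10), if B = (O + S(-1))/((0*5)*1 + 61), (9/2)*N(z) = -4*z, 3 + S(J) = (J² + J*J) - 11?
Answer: -4340/549 ≈ -7.9053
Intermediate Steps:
S(J) = -14 + 2*J² (S(J) = -3 + ((J² + J*J) - 11) = -3 + ((J² + J²) - 11) = -3 + (2*J² - 11) = -3 + (-11 + 2*J²) = -14 + 2*J²)
N(z) = -8*z/9 (N(z) = 2*(-4*z)/9 = -8*z/9)
B = 60/61 (B = (72 + (-14 + 2*(-1)²))/((0*5)*1 + 61) = (72 + (-14 + 2*1))/(0*1 + 61) = (72 + (-14 + 2))/(0 + 61) = (72 - 12)/61 = 60*(1/61) = 60/61 ≈ 0.98361)
B - N(-10) = 60/61 - (-8)*(-10)/9 = 60/61 - 1*80/9 = 60/61 - 80/9 = -4340/549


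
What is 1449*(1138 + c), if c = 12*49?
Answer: 2500974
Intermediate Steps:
c = 588
1449*(1138 + c) = 1449*(1138 + 588) = 1449*1726 = 2500974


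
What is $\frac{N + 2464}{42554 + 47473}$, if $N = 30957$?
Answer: $\frac{33421}{90027} \approx 0.37123$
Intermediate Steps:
$\frac{N + 2464}{42554 + 47473} = \frac{30957 + 2464}{42554 + 47473} = \frac{33421}{90027}$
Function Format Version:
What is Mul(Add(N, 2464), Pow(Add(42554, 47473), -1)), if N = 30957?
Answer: Rational(33421, 90027) ≈ 0.37123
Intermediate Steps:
Mul(Add(N, 2464), Pow(Add(42554, 47473), -1)) = Mul(Add(30957, 2464), Pow(Add(42554, 47473), -1)) = Mul(33421, Pow(90027, -1)) = Mul(33421, Rational(1, 90027)) = Rational(33421, 90027)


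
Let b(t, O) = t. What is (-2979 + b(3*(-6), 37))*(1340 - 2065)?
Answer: 2172825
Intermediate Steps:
(-2979 + b(3*(-6), 37))*(1340 - 2065) = (-2979 + 3*(-6))*(1340 - 2065) = (-2979 - 18)*(-725) = -2997*(-725) = 2172825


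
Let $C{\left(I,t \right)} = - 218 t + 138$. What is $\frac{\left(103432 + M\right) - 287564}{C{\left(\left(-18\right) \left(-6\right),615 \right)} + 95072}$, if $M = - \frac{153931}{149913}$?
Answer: $\frac{27603934447}{5825619180} \approx 4.7384$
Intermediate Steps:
$C{\left(I,t \right)} = 138 - 218 t$
$M = - \frac{153931}{149913}$ ($M = \left(-153931\right) \frac{1}{149913} = - \frac{153931}{149913} \approx -1.0268$)
$\frac{\left(103432 + M\right) - 287564}{C{\left(\left(-18\right) \left(-6\right),615 \right)} + 95072} = \frac{\left(103432 - \frac{153931}{149913}\right) - 287564}{\left(138 - 134070\right) + 95072} = \frac{\frac{15505647485}{149913} - 287564}{\left(138 - 134070\right) + 95072} = - \frac{27603934447}{149913 \left(-133932 + 95072\right)} = - \frac{27603934447}{149913 \left(-38860\right)} = \left(- \frac{27603934447}{149913}\right) \left(- \frac{1}{38860}\right) = \frac{27603934447}{5825619180}$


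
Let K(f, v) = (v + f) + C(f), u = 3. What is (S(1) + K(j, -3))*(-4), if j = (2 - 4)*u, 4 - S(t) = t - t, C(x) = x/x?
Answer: 16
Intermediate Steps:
C(x) = 1
S(t) = 4 (S(t) = 4 - (t - t) = 4 - 1*0 = 4 + 0 = 4)
j = -6 (j = (2 - 4)*3 = -2*3 = -6)
K(f, v) = 1 + f + v (K(f, v) = (v + f) + 1 = (f + v) + 1 = 1 + f + v)
(S(1) + K(j, -3))*(-4) = (4 + (1 - 6 - 3))*(-4) = (4 - 8)*(-4) = -4*(-4) = 16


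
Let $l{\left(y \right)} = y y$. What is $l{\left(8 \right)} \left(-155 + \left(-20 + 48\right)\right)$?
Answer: $-8128$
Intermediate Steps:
$l{\left(y \right)} = y^{2}$
$l{\left(8 \right)} \left(-155 + \left(-20 + 48\right)\right) = 8^{2} \left(-155 + \left(-20 + 48\right)\right) = 64 \left(-155 + 28\right) = 64 \left(-127\right) = -8128$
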